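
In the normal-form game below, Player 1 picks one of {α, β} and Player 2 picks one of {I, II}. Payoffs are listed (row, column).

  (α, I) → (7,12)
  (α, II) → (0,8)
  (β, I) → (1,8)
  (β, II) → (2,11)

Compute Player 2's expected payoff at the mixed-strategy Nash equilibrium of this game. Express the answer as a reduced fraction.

68/7

Player 1 mixes with probability p on α, chosen so Player 2 is indifferent: 12p + 8(1−p) = 8p + 11(1−p) gives p = 3/7.
Player 2's expected payoff is 12·3/7 + 8·4/7 = 68/7.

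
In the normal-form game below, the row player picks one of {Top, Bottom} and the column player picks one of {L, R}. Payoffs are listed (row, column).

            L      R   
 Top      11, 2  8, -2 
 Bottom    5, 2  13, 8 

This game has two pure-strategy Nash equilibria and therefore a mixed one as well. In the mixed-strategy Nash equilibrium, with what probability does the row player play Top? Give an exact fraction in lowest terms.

The row player's mix p on Top must make the column player indifferent between L and R.
The column player's payoff from L: 2p + 2(1−p). From R: (-2)p + 8(1−p).
Set equal: 4p = 6(1−p) → p = 6/10 = 3/5.

3/5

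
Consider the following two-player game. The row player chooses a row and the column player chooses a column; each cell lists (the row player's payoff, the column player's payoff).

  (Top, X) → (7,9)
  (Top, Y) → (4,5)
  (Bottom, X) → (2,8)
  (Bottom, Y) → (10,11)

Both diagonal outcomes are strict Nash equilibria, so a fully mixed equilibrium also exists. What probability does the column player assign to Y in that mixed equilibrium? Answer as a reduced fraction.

The column player's mix q on X must make the row player indifferent between Top and Bottom.
The row player's payoff from Top: 7q + 4(1−q). From Bottom: 2q + 10(1−q).
Set equal: 5q = 6(1−q) → q = 6/11.
Probability on Y is 1 − 6/11 = 5/11.

5/11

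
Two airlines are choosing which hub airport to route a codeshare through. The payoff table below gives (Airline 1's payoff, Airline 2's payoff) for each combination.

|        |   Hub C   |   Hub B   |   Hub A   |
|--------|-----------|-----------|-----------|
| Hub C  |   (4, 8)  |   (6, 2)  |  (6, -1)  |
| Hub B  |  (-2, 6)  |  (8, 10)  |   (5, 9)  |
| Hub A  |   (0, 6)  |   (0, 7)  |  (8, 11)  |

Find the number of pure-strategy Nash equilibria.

3

Both Hub C: Airline 1 gets 4 (best alternative 0); Airline 2 gets 8 (best alternative 2). Neither deviates — NE.
Both Hub B: Airline 1 gets 8 (best alternative 6); Airline 2 gets 10 (best alternative 9). Neither deviates — NE.
Both Hub A: Airline 1 gets 8 (best alternative 6); Airline 2 gets 11 (best alternative 7). Neither deviates — NE.
(Hub B, Hub A) is not a NE: Airline 1 would switch to Hub A (8 > 5).
No other cell survives both best-response checks, so there are 3 pure NE.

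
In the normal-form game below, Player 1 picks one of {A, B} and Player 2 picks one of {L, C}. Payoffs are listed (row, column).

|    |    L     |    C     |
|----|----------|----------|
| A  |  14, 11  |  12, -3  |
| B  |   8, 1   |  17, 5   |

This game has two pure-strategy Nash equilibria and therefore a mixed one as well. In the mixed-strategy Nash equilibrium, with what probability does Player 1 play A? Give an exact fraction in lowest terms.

Player 1's mix p on A must make Player 2 indifferent between L and C.
Player 2's payoff from L: 11p + 1(1−p). From C: (-3)p + 5(1−p).
Set equal: 14p = 4(1−p) → p = 4/18 = 2/9.

2/9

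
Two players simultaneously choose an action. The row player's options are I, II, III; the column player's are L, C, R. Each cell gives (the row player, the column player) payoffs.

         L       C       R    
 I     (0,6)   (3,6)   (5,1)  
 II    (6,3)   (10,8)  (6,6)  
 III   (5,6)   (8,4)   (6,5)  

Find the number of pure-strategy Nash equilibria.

1

(II, C): the row player gets 10 (best alternative 8); the column player gets 8 (best alternative 6). Neither deviates — NE.
(III, R) is not a NE: the column player would switch to L (6 > 5).
No other cell survives both best-response checks, so there is 1 pure NE.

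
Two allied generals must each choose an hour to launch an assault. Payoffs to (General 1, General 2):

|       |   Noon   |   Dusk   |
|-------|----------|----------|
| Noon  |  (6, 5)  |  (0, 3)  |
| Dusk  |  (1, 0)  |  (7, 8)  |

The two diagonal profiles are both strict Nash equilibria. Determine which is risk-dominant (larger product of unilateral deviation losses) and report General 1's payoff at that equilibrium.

At both Noon: General 1 loses 6 − 1 = 5 by deviating; General 2 loses 5 − 3 = 2. Product = 5·2 = 10.
At both Dusk: General 1 loses 7 − 0 = 7 by deviating; General 2 loses 8 − 0 = 8. Product = 7·8 = 56.
56 > 10, so both Dusk is risk-dominant. General 1's payoff there is 7.

7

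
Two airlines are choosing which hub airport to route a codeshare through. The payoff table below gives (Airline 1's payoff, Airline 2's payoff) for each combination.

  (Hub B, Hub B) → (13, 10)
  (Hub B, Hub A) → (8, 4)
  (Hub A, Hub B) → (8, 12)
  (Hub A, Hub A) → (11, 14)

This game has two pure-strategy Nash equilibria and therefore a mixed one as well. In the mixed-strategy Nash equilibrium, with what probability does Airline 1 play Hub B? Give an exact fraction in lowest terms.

Airline 1's mix p on Hub B must make Airline 2 indifferent between Hub B and Hub A.
Airline 2's payoff from Hub B: 10p + 12(1−p). From Hub A: 4p + 14(1−p).
Set equal: 6p = 2(1−p) → p = 2/8 = 1/4.

1/4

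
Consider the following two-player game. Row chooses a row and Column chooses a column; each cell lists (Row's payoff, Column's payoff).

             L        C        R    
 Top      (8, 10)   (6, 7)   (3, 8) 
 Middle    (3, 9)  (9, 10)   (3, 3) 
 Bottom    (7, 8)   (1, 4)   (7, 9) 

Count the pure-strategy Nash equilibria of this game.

(Top, L): Row gets 8 (best alternative 7); Column gets 10 (best alternative 8). Neither deviates — NE.
(Middle, C): Row gets 9 (best alternative 6); Column gets 10 (best alternative 9). Neither deviates — NE.
(Bottom, R): Row gets 7 (best alternative 3); Column gets 9 (best alternative 8). Neither deviates — NE.
(Middle, L) is not a NE: Row would switch to Top (8 > 3).
No other cell survives both best-response checks, so there are 3 pure NE.

3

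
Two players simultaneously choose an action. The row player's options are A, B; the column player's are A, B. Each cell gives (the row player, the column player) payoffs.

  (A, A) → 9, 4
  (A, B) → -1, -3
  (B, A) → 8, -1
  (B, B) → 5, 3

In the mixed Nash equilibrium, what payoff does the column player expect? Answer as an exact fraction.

The row player mixes with probability p on A, chosen so the column player is indifferent: 4p + (-1)(1−p) = (-3)p + 3(1−p) gives p = 4/11.
The column player's expected payoff is 4·4/11 + (-1)·7/11 = 9/11.

9/11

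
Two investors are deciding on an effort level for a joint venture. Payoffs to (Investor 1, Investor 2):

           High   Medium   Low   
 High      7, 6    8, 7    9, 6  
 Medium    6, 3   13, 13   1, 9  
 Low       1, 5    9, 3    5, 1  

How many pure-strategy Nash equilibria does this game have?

1

Both Medium: Investor 1 gets 13 (best alternative 9); Investor 2 gets 13 (best alternative 9). Neither deviates — NE.
Both High is not a NE: Investor 2 would switch to Medium (7 > 6).
No other cell survives both best-response checks, so there is 1 pure NE.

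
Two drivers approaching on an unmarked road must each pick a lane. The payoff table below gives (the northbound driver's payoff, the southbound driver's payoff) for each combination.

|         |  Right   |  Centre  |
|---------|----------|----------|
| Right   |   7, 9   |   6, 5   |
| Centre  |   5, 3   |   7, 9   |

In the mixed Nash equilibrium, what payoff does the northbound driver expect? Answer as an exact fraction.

The southbound driver mixes with probability q on Right, chosen so the northbound driver is indifferent: 7q + 6(1−q) = 5q + 7(1−q) gives q = 1/3.
The northbound driver's expected payoff (from either row, since indifferent) is 7·1/3 + 6·2/3 = 19/3.

19/3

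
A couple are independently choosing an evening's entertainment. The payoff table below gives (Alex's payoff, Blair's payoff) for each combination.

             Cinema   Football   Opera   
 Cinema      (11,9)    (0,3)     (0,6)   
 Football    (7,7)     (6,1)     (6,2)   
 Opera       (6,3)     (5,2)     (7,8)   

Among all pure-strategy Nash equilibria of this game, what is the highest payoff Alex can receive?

Both Cinema is a pure NE (Alex: 11 ≥ 7; Blair: 9 ≥ 6). Alex gets 11.
Both Opera is a pure NE (Alex: 7 ≥ 6; Blair: 8 ≥ 3). Alex gets 7.
Every other cell has a profitable deviation for at least one player. Highest of {11, 7} is 11.

11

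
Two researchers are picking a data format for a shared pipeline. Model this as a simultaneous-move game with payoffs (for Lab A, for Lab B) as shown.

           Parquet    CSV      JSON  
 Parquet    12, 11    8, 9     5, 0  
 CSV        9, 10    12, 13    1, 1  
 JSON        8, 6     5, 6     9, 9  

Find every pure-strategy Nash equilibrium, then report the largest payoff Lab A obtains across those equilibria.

12

Both Parquet is a pure NE (Lab A: 12 ≥ 9; Lab B: 11 ≥ 9). Lab A gets 12.
Both CSV is a pure NE (Lab A: 12 ≥ 8; Lab B: 13 ≥ 10). Lab A gets 12.
Both JSON is a pure NE (Lab A: 9 ≥ 5; Lab B: 9 ≥ 6). Lab A gets 9.
Every other cell has a profitable deviation for at least one player. Highest of {12, 12, 9} is 12.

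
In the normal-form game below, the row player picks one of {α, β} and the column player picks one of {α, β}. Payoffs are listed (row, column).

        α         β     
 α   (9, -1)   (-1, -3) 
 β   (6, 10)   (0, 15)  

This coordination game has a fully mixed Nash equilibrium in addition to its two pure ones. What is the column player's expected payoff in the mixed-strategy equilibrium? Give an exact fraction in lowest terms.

15/7

The row player mixes with probability p on α, chosen so the column player is indifferent: (-1)p + 10(1−p) = (-3)p + 15(1−p) gives p = 5/7.
The column player's expected payoff is (-1)·5/7 + 10·2/7 = 15/7.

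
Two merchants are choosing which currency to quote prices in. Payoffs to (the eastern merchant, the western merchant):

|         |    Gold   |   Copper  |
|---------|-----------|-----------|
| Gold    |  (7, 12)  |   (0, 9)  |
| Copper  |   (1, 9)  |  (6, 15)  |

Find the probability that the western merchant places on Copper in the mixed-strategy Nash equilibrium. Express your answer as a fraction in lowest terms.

1/2

The western merchant's mix q on Gold must make the eastern merchant indifferent between Gold and Copper.
The eastern merchant's payoff from Gold: 7q + 0(1−q). From Copper: 1q + 6(1−q).
Set equal: 6q = 6(1−q) → q = 6/12 = 1/2.
Probability on Copper is 1 − 1/2 = 1/2.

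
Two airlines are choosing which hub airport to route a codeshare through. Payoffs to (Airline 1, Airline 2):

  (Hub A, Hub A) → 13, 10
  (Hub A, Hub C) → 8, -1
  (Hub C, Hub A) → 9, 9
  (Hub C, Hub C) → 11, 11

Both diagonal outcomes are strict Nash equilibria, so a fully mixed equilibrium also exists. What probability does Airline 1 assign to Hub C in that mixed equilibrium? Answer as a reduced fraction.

Airline 1's mix p on Hub A must make Airline 2 indifferent between Hub A and Hub C.
Airline 2's payoff from Hub A: 10p + 9(1−p). From Hub C: (-1)p + 11(1−p).
Set equal: 11p = 2(1−p) → p = 2/13.
Probability on Hub C is 1 − 2/13 = 11/13.

11/13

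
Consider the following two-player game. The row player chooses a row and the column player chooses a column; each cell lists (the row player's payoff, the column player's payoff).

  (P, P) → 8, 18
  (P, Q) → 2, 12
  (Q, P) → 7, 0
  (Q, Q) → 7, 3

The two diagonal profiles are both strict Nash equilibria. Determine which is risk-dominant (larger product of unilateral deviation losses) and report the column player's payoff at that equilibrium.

At both P: the row player loses 8 − 7 = 1 by deviating; the column player loses 18 − 12 = 6. Product = 1·6 = 6.
At both Q: the row player loses 7 − 2 = 5 by deviating; the column player loses 3 − 0 = 3. Product = 5·3 = 15.
15 > 6, so both Q is risk-dominant. The column player's payoff there is 3.

3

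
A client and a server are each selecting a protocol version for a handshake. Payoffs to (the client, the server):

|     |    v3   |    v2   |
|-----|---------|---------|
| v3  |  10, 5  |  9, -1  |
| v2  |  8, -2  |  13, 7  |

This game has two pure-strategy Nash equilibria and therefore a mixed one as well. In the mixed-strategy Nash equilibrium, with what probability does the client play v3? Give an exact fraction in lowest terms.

3/5

The client's mix p on v3 must make the server indifferent between v3 and v2.
The server's payoff from v3: 5p + (-2)(1−p). From v2: (-1)p + 7(1−p).
Set equal: 6p = 9(1−p) → p = 9/15 = 3/5.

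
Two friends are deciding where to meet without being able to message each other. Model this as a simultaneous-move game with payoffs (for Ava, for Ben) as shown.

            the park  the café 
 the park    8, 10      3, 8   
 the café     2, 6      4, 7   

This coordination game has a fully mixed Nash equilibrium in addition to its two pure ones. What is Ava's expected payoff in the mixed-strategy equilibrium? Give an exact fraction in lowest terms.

26/7

Ben mixes with probability q on the park, chosen so Ava is indifferent: 8q + 3(1−q) = 2q + 4(1−q) gives q = 1/7.
Ava's expected payoff (from either row, since indifferent) is 8·1/7 + 3·6/7 = 26/7.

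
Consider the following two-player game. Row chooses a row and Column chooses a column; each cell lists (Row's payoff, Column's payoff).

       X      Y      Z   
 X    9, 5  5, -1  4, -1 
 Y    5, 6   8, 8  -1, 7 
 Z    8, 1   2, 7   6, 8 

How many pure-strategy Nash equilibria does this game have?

Both X: Row gets 9 (best alternative 8); Column gets 5 (best alternative -1). Neither deviates — NE.
Both Y: Row gets 8 (best alternative 5); Column gets 8 (best alternative 7). Neither deviates — NE.
Both Z: Row gets 6 (best alternative 4); Column gets 8 (best alternative 7). Neither deviates — NE.
(Z, X) is not a NE: Row would switch to X (9 > 8).
No other cell survives both best-response checks, so there are 3 pure NE.

3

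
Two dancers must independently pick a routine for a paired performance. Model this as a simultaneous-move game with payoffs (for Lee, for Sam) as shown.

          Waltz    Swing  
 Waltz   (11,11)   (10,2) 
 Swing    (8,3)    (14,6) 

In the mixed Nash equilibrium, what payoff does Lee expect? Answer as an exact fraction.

Sam mixes with probability q on Waltz, chosen so Lee is indifferent: 11q + 10(1−q) = 8q + 14(1−q) gives q = 4/7.
Lee's expected payoff (from either row, since indifferent) is 11·4/7 + 10·3/7 = 74/7.

74/7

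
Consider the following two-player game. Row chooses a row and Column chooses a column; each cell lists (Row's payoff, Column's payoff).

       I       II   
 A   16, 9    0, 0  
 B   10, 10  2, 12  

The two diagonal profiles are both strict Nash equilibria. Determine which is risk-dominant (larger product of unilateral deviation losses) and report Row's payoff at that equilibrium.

At (A, I): Row loses 16 − 10 = 6 by deviating; Column loses 9 − 0 = 9. Product = 6·9 = 54.
At (B, II): Row loses 2 − 0 = 2 by deviating; Column loses 12 − 10 = 2. Product = 2·2 = 4.
54 > 4, so (A, I) is risk-dominant. Row's payoff there is 16.

16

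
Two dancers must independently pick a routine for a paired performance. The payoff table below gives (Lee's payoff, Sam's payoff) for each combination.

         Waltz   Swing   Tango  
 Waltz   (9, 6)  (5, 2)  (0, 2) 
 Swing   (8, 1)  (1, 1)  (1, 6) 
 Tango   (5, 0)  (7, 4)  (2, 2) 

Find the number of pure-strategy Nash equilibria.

Both Waltz: Lee gets 9 (best alternative 8); Sam gets 6 (best alternative 2). Neither deviates — NE.
(Tango, Swing): Lee gets 7 (best alternative 5); Sam gets 4 (best alternative 2). Neither deviates — NE.
Both Swing is not a NE: Lee would switch to Tango (7 > 1).
No other cell survives both best-response checks, so there are 2 pure NE.

2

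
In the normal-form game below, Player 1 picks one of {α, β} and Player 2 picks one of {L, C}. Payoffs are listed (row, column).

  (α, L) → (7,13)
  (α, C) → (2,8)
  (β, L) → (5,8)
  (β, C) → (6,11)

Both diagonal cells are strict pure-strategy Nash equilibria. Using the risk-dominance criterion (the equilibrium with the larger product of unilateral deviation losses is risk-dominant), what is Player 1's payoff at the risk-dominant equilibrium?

At (α, L): Player 1 loses 7 − 5 = 2 by deviating; Player 2 loses 13 − 8 = 5. Product = 2·5 = 10.
At (β, C): Player 1 loses 6 − 2 = 4 by deviating; Player 2 loses 11 − 8 = 3. Product = 4·3 = 12.
12 > 10, so (β, C) is risk-dominant. Player 1's payoff there is 6.

6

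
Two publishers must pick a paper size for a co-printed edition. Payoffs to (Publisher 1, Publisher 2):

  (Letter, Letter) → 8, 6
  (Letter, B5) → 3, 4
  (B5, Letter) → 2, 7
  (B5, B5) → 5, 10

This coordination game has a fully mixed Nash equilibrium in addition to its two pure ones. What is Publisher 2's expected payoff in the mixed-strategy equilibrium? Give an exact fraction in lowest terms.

32/5

Publisher 1 mixes with probability p on Letter, chosen so Publisher 2 is indifferent: 6p + 7(1−p) = 4p + 10(1−p) gives p = 3/5.
Publisher 2's expected payoff is 6·3/5 + 7·2/5 = 32/5.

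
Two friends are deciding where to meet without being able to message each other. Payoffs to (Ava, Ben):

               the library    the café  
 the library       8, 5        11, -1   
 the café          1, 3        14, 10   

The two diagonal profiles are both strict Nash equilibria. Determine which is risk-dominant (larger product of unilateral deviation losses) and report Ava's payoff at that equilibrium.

8

At both the library: Ava loses 8 − 1 = 7 by deviating; Ben loses 5 − (-1) = 6. Product = 7·6 = 42.
At both the café: Ava loses 14 − 11 = 3 by deviating; Ben loses 10 − 3 = 7. Product = 3·7 = 21.
42 > 21, so both the library is risk-dominant. Ava's payoff there is 8.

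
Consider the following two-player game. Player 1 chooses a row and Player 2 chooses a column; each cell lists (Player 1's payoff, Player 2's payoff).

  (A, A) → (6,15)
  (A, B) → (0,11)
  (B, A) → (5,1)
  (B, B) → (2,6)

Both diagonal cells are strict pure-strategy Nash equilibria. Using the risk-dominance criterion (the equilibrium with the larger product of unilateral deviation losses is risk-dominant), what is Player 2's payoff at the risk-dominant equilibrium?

At both A: Player 1 loses 6 − 5 = 1 by deviating; Player 2 loses 15 − 11 = 4. Product = 1·4 = 4.
At both B: Player 1 loses 2 − 0 = 2 by deviating; Player 2 loses 6 − 1 = 5. Product = 2·5 = 10.
10 > 4, so both B is risk-dominant. Player 2's payoff there is 6.

6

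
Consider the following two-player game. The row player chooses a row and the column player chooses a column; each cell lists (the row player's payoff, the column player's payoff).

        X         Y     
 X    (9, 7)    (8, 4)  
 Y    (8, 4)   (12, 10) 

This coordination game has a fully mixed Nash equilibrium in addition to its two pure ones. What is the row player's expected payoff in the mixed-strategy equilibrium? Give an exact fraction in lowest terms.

The column player mixes with probability q on X, chosen so the row player is indifferent: 9q + 8(1−q) = 8q + 12(1−q) gives q = 4/5.
The row player's expected payoff (from either row, since indifferent) is 9·4/5 + 8·1/5 = 44/5.

44/5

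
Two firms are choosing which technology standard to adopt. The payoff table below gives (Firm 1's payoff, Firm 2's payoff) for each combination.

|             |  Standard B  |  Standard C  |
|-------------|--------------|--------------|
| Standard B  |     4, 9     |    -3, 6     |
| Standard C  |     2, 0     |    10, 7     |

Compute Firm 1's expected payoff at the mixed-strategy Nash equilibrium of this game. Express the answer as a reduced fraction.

Firm 2 mixes with probability q on Standard B, chosen so Firm 1 is indifferent: 4q + (-3)(1−q) = 2q + 10(1−q) gives q = 13/15.
Firm 1's expected payoff (from either row, since indifferent) is 4·13/15 + (-3)·2/15 = 46/15.

46/15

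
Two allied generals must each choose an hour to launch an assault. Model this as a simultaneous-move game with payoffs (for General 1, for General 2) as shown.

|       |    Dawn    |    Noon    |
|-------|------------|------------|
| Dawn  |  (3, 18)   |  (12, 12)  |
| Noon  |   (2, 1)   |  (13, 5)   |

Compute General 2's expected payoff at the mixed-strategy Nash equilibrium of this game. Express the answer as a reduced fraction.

39/5

General 1 mixes with probability p on Dawn, chosen so General 2 is indifferent: 18p + 1(1−p) = 12p + 5(1−p) gives p = 2/5.
General 2's expected payoff is 18·2/5 + 1·3/5 = 39/5.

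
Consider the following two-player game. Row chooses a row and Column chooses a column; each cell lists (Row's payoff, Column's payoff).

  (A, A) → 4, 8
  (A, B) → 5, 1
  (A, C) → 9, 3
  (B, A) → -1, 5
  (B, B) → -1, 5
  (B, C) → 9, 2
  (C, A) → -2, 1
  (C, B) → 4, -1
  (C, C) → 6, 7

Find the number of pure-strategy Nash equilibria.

1

Both A: Row gets 4 (best alternative -1); Column gets 8 (best alternative 3). Neither deviates — NE.
Both B is not a NE: Row would switch to A (5 > -1).
No other cell survives both best-response checks, so there is 1 pure NE.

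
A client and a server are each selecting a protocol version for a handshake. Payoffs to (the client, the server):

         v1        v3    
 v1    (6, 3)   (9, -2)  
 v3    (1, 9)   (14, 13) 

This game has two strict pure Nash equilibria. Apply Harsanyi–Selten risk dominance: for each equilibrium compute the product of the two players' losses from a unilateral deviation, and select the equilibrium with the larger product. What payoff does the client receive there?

6

At both v1: the client loses 6 − 1 = 5 by deviating; the server loses 3 − (-2) = 5. Product = 5·5 = 25.
At both v3: the client loses 14 − 9 = 5 by deviating; the server loses 13 − 9 = 4. Product = 5·4 = 20.
25 > 20, so both v1 is risk-dominant. The client's payoff there is 6.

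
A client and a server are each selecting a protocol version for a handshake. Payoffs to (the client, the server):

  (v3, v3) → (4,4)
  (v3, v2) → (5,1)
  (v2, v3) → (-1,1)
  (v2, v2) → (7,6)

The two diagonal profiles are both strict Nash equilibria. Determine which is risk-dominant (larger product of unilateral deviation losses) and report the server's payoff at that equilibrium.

4

At both v3: the client loses 4 − (-1) = 5 by deviating; the server loses 4 − 1 = 3. Product = 5·3 = 15.
At both v2: the client loses 7 − 5 = 2 by deviating; the server loses 6 − 1 = 5. Product = 2·5 = 10.
15 > 10, so both v3 is risk-dominant. The server's payoff there is 4.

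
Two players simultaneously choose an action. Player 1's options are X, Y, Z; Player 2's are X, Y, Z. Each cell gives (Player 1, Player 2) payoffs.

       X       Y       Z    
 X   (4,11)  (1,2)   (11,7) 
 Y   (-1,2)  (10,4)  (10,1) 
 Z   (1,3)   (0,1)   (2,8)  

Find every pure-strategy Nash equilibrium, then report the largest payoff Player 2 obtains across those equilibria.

11

Both X is a pure NE (Player 1: 4 ≥ 1; Player 2: 11 ≥ 7). Player 2 gets 11.
Both Y is a pure NE (Player 1: 10 ≥ 1; Player 2: 4 ≥ 2). Player 2 gets 4.
Every other cell has a profitable deviation for at least one player. Highest of {11, 4} is 11.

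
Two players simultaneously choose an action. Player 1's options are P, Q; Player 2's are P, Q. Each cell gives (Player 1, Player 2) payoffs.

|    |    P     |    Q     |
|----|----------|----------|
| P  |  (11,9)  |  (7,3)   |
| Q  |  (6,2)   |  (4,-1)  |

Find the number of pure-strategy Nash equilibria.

Both P: Player 1 gets 11 (best alternative 6); Player 2 gets 9 (best alternative 3). Neither deviates — NE.
Both Q is not a NE: Player 1 would switch to P (7 > 4).
No other cell survives both best-response checks, so there is 1 pure NE.

1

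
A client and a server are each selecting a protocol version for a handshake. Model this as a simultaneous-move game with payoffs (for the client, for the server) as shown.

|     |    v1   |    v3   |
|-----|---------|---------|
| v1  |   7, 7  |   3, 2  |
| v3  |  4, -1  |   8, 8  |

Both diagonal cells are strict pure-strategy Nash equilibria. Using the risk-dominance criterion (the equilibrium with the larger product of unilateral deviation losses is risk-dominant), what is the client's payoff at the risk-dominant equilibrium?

8

At both v1: the client loses 7 − 4 = 3 by deviating; the server loses 7 − 2 = 5. Product = 3·5 = 15.
At both v3: the client loses 8 − 3 = 5 by deviating; the server loses 8 − (-1) = 9. Product = 5·9 = 45.
45 > 15, so both v3 is risk-dominant. The client's payoff there is 8.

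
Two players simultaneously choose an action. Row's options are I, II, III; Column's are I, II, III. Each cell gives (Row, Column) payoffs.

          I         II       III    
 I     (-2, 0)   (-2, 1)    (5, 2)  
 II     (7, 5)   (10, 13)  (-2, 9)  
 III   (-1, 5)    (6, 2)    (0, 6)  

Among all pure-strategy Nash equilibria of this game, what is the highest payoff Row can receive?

(I, III) is a pure NE (Row: 5 ≥ 0; Column: 2 ≥ 1). Row gets 5.
Both II is a pure NE (Row: 10 ≥ 6; Column: 13 ≥ 9). Row gets 10.
Every other cell has a profitable deviation for at least one player. Highest of {5, 10} is 10.

10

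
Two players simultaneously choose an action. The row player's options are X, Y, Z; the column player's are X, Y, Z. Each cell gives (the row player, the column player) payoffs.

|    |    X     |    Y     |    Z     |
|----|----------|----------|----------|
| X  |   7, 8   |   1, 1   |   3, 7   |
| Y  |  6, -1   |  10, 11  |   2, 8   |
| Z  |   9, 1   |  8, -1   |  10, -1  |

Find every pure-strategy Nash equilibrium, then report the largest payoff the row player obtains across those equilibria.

10

Both Y is a pure NE (the row player: 10 ≥ 8; the column player: 11 ≥ 8). The row player gets 10.
(Z, X) is a pure NE (the row player: 9 ≥ 7; the column player: 1 ≥ -1). The row player gets 9.
Every other cell has a profitable deviation for at least one player. Highest of {10, 9} is 10.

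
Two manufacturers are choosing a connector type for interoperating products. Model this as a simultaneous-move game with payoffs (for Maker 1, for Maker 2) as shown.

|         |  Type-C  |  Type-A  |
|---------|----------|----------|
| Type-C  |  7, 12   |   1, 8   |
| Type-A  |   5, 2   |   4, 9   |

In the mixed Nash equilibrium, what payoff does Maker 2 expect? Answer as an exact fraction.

92/11

Maker 1 mixes with probability p on Type-C, chosen so Maker 2 is indifferent: 12p + 2(1−p) = 8p + 9(1−p) gives p = 7/11.
Maker 2's expected payoff is 12·7/11 + 2·4/11 = 92/11.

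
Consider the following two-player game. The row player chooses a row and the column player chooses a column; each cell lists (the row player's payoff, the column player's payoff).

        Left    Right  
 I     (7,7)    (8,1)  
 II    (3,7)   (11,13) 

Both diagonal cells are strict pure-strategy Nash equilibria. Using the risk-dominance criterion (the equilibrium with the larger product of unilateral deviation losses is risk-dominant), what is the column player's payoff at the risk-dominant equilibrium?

At (I, Left): the row player loses 7 − 3 = 4 by deviating; the column player loses 7 − 1 = 6. Product = 4·6 = 24.
At (II, Right): the row player loses 11 − 8 = 3 by deviating; the column player loses 13 − 7 = 6. Product = 3·6 = 18.
24 > 18, so (I, Left) is risk-dominant. The column player's payoff there is 7.

7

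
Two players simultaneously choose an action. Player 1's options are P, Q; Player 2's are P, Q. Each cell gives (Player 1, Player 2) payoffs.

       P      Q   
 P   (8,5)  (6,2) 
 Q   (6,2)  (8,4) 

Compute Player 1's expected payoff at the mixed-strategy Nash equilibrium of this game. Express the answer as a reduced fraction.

7

Player 2 mixes with probability q on P, chosen so Player 1 is indifferent: 8q + 6(1−q) = 6q + 8(1−q) gives q = 1/2.
Player 1's expected payoff (from either row, since indifferent) is 8·1/2 + 6·1/2 = 7.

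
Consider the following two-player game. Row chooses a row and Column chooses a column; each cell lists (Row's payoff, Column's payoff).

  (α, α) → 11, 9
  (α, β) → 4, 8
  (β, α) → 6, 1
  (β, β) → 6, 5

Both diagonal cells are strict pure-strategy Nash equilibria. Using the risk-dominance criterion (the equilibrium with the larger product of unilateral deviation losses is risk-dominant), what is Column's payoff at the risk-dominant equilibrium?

At both α: Row loses 11 − 6 = 5 by deviating; Column loses 9 − 8 = 1. Product = 5·1 = 5.
At both β: Row loses 6 − 4 = 2 by deviating; Column loses 5 − 1 = 4. Product = 2·4 = 8.
8 > 5, so both β is risk-dominant. Column's payoff there is 5.

5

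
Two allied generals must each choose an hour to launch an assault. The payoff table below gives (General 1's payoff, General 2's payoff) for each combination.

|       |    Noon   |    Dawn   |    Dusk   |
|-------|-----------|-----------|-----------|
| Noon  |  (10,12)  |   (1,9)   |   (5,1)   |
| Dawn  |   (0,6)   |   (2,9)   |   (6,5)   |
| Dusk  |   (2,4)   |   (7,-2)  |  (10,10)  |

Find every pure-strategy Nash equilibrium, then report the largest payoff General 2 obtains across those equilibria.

Both Noon is a pure NE (General 1: 10 ≥ 2; General 2: 12 ≥ 9). General 2 gets 12.
Both Dusk is a pure NE (General 1: 10 ≥ 6; General 2: 10 ≥ 4). General 2 gets 10.
Every other cell has a profitable deviation for at least one player. Highest of {12, 10} is 12.

12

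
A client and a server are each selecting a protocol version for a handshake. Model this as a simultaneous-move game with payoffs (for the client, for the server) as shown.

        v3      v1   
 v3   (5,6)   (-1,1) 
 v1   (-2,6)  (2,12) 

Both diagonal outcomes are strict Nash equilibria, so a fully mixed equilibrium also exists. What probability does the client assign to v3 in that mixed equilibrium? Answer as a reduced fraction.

6/11

The client's mix p on v3 must make the server indifferent between v3 and v1.
The server's payoff from v3: 6p + 6(1−p). From v1: 1p + 12(1−p).
Set equal: 5p = 6(1−p) → p = 6/11.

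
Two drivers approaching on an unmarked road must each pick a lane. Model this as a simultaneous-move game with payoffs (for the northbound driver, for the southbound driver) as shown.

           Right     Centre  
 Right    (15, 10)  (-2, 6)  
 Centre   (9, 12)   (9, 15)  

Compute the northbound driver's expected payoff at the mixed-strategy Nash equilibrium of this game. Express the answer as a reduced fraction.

The southbound driver mixes with probability q on Right, chosen so the northbound driver is indifferent: 15q + (-2)(1−q) = 9q + 9(1−q) gives q = 11/17.
The northbound driver's expected payoff (from either row, since indifferent) is 15·11/17 + (-2)·6/17 = 9.

9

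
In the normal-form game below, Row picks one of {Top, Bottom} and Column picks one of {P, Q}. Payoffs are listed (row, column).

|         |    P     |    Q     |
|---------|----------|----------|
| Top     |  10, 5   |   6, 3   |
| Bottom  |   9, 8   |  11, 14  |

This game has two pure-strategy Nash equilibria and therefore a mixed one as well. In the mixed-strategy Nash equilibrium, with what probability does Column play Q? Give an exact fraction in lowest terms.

Column's mix q on P must make Row indifferent between Top and Bottom.
Row's payoff from Top: 10q + 6(1−q). From Bottom: 9q + 11(1−q).
Set equal: 1q = 5(1−q) → q = 5/6.
Probability on Q is 1 − 5/6 = 1/6.

1/6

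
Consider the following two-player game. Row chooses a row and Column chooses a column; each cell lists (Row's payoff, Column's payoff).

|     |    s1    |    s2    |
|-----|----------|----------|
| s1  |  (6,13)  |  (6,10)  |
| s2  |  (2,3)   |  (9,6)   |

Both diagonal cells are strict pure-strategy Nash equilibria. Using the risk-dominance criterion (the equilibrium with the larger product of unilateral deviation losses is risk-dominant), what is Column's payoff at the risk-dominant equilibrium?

At both s1: Row loses 6 − 2 = 4 by deviating; Column loses 13 − 10 = 3. Product = 4·3 = 12.
At both s2: Row loses 9 − 6 = 3 by deviating; Column loses 6 − 3 = 3. Product = 3·3 = 9.
12 > 9, so both s1 is risk-dominant. Column's payoff there is 13.

13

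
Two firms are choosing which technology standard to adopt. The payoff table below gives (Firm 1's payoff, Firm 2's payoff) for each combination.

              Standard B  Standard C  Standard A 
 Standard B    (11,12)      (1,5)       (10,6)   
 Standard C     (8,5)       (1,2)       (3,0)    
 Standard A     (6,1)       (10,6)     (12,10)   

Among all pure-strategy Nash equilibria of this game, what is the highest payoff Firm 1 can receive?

Both Standard B is a pure NE (Firm 1: 11 ≥ 8; Firm 2: 12 ≥ 6). Firm 1 gets 11.
Both Standard A is a pure NE (Firm 1: 12 ≥ 10; Firm 2: 10 ≥ 6). Firm 1 gets 12.
Every other cell has a profitable deviation for at least one player. Highest of {11, 12} is 12.

12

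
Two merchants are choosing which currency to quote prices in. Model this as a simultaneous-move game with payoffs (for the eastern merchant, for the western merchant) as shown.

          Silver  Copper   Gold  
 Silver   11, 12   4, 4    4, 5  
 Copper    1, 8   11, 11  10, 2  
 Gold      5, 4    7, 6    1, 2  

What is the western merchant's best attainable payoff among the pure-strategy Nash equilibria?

Both Silver is a pure NE (the eastern merchant: 11 ≥ 5; the western merchant: 12 ≥ 5). The western merchant gets 12.
Both Copper is a pure NE (the eastern merchant: 11 ≥ 7; the western merchant: 11 ≥ 8). The western merchant gets 11.
Every other cell has a profitable deviation for at least one player. Highest of {12, 11} is 12.

12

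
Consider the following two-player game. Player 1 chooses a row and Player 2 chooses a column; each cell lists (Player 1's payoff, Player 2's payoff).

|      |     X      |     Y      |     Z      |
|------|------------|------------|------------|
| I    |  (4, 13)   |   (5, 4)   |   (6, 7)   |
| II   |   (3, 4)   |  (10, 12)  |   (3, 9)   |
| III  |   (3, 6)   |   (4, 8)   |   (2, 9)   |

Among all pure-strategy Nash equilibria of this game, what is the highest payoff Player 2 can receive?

(I, X) is a pure NE (Player 1: 4 ≥ 3; Player 2: 13 ≥ 7). Player 2 gets 13.
(II, Y) is a pure NE (Player 1: 10 ≥ 5; Player 2: 12 ≥ 9). Player 2 gets 12.
Every other cell has a profitable deviation for at least one player. Highest of {13, 12} is 13.

13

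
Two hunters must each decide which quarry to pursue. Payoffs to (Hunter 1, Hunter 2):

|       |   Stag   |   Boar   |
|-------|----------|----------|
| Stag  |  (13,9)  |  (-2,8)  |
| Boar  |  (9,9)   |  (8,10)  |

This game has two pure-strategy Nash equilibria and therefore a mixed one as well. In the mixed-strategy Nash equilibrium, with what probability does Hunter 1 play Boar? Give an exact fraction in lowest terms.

Hunter 1's mix p on Stag must make Hunter 2 indifferent between Stag and Boar.
Hunter 2's payoff from Stag: 9p + 9(1−p). From Boar: 8p + 10(1−p).
Set equal: 1p = 1(1−p) → p = 1/2.
Probability on Boar is 1 − 1/2 = 1/2.

1/2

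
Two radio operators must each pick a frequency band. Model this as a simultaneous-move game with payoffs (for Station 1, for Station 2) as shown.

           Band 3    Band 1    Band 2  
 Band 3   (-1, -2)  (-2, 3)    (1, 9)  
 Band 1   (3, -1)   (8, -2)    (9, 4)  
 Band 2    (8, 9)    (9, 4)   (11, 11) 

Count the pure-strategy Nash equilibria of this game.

Both Band 2: Station 1 gets 11 (best alternative 9); Station 2 gets 11 (best alternative 9). Neither deviates — NE.
Both Band 3 is not a NE: Station 1 would switch to Band 2 (8 > -1).
No other cell survives both best-response checks, so there is 1 pure NE.

1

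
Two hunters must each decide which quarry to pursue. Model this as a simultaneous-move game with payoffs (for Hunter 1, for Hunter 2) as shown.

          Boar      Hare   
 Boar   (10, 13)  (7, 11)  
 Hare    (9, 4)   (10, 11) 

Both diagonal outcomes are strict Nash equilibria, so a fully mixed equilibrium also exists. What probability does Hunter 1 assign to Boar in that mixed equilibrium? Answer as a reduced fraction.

Hunter 1's mix p on Boar must make Hunter 2 indifferent between Boar and Hare.
Hunter 2's payoff from Boar: 13p + 4(1−p). From Hare: 11p + 11(1−p).
Set equal: 2p = 7(1−p) → p = 7/9.

7/9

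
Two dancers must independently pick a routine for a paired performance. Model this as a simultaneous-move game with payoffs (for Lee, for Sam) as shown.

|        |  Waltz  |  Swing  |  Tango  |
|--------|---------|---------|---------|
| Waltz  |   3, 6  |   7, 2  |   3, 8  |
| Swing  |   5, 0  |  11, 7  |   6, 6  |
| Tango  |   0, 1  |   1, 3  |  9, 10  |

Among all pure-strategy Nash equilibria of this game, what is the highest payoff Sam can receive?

Both Swing is a pure NE (Lee: 11 ≥ 7; Sam: 7 ≥ 6). Sam gets 7.
Both Tango is a pure NE (Lee: 9 ≥ 6; Sam: 10 ≥ 3). Sam gets 10.
Every other cell has a profitable deviation for at least one player. Highest of {7, 10} is 10.

10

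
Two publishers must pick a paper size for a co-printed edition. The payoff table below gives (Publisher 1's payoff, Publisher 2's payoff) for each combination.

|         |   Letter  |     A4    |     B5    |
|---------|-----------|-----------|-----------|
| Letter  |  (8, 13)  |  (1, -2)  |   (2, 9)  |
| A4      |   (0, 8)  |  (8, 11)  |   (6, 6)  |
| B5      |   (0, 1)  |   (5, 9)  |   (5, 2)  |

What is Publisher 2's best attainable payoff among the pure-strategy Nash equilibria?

Both Letter is a pure NE (Publisher 1: 8 ≥ 0; Publisher 2: 13 ≥ 9). Publisher 2 gets 13.
Both A4 is a pure NE (Publisher 1: 8 ≥ 5; Publisher 2: 11 ≥ 8). Publisher 2 gets 11.
Every other cell has a profitable deviation for at least one player. Highest of {13, 11} is 13.

13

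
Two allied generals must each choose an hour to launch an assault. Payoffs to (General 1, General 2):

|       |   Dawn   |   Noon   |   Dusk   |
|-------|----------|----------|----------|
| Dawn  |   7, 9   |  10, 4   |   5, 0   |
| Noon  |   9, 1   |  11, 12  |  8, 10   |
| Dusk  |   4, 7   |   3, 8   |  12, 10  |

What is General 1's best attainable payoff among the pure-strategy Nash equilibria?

Both Noon is a pure NE (General 1: 11 ≥ 10; General 2: 12 ≥ 10). General 1 gets 11.
Both Dusk is a pure NE (General 1: 12 ≥ 8; General 2: 10 ≥ 8). General 1 gets 12.
Every other cell has a profitable deviation for at least one player. Highest of {11, 12} is 12.

12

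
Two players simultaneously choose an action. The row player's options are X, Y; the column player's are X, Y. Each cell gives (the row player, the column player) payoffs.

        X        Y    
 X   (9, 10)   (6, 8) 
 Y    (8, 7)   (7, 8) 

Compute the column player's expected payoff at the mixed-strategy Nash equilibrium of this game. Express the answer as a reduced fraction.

The row player mixes with probability p on X, chosen so the column player is indifferent: 10p + 7(1−p) = 8p + 8(1−p) gives p = 1/3.
The column player's expected payoff is 10·1/3 + 7·2/3 = 8.

8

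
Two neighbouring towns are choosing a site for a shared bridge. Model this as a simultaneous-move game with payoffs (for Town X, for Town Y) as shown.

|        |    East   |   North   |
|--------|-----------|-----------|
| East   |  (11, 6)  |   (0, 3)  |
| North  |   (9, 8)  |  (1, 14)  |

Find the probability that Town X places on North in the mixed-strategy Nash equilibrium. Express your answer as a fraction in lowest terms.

Town X's mix p on East must make Town Y indifferent between East and North.
Town Y's payoff from East: 6p + 8(1−p). From North: 3p + 14(1−p).
Set equal: 3p = 6(1−p) → p = 6/9 = 2/3.
Probability on North is 1 − 2/3 = 1/3.

1/3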